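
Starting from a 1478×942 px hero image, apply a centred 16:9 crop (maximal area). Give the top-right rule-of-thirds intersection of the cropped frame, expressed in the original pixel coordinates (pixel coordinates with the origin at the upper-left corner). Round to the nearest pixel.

x = 985 px, y = 332 px

1478/942 < 16/9, so the 16:9 crop keeps the full width 1478 and trims height to 1478 × 9/16 = 831.38 px.
Top offset = (942 − 831.38)/2 = 55.31 px; left offset = 0.
Top-right is two-thirds across and one-third down within the crop:
x = 0.00 + 2 × 1478.00/3 ≈ 985; y = 55.31 + 1 × 831.38/3 ≈ 332.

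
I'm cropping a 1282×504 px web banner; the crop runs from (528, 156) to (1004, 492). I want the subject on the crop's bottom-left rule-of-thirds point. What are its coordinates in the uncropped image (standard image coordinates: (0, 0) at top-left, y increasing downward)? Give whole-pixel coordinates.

Crop width = 1004 − 528 = 476 px; one third is 158.67 px.
Crop height = 492 − 156 = 336 px; one third is 112.00 px.
The bottom-left point is one-third across and two-thirds down within the crop:
x = 528 + 1 × 158.67 ≈ 687; y = 156 + 2 × 112.00 ≈ 380.

x = 687 px, y = 380 px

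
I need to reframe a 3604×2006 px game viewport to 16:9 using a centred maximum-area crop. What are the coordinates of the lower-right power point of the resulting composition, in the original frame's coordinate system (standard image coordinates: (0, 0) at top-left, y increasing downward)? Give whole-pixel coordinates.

3604/2006 > 16/9, so the 16:9 crop keeps the full height 2006 and trims width to 2006 × 16/9 = 3566.22 px.
Left offset = (3604 − 3566.22)/2 = 18.89 px; top offset = 0.
Lower-right is two-thirds across and two-thirds down within the crop:
x = 18.89 + 2 × 3566.22/3 ≈ 2396; y = 0.00 + 2 × 2006.00/3 ≈ 1337.

x = 2396 px, y = 1337 px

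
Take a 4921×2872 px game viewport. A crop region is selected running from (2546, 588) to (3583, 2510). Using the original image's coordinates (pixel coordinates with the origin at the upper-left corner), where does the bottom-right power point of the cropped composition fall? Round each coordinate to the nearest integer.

Crop width = 3583 − 2546 = 1037 px; one third is 345.67 px.
Crop height = 2510 − 588 = 1922 px; one third is 640.67 px.
The bottom-right point is two-thirds across and two-thirds down within the crop:
x = 2546 + 2 × 345.67 ≈ 3237; y = 588 + 2 × 640.67 ≈ 1869.

(3237, 1869)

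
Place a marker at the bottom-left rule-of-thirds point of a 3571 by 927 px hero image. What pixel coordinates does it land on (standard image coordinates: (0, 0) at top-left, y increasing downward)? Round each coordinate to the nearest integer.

x = 1190 px, y = 618 px

The bottom-left point sits one-third of the way across and two-thirds of the way down.
x = 1 × 3571/3 ≈ 1190; y = 2 × 927/3 ≈ 618.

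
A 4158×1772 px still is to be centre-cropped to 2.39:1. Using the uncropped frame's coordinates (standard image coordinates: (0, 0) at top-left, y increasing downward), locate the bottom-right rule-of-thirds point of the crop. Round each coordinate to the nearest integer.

4158/1772 < 2.39/1, so the 2.39:1 crop keeps the full width 4158 and trims height to 4158 × 1/2.39 = 1739.75 px.
Top offset = (1772 − 1739.75)/2 = 16.13 px; left offset = 0.
Bottom-right is two-thirds across and two-thirds down within the crop:
x = 0.00 + 2 × 4158.00/3 ≈ 2772; y = 16.13 + 2 × 1739.75/3 ≈ 1176.

x = 2772 px, y = 1176 px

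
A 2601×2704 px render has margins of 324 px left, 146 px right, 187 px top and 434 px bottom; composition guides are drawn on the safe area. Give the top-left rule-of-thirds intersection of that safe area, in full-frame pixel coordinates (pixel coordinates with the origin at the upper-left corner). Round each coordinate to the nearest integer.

Content width = 2601 − 324 − 146 = 2131 px; content height = 2704 − 187 − 434 = 2083 px.
Top-left is one-third across and one-third down within the safe area.
x = 324 + 1 × 2131/3 = 324 + 710.33 ≈ 1034
y = 187 + 1 × 2083/3 = 187 + 694.33 ≈ 881

x = 1034 px, y = 881 px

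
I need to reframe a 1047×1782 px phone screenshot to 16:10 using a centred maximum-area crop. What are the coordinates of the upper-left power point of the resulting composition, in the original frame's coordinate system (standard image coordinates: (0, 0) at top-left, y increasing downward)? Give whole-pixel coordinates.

1047/1782 < 16/10, so the 16:10 crop keeps the full width 1047 and trims height to 1047 × 10/16 = 654.38 px.
Top offset = (1782 − 654.38)/2 = 563.81 px; left offset = 0.
Upper-left is one-third across and one-third down within the crop:
x = 0.00 + 1 × 1047.00/3 ≈ 349; y = 563.81 + 1 × 654.38/3 ≈ 782.

x = 349 px, y = 782 px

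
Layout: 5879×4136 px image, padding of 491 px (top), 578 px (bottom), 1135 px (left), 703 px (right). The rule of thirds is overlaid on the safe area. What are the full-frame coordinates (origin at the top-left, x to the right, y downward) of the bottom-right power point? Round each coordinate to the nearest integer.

Content width = 5879 − 1135 − 703 = 4041 px; content height = 4136 − 491 − 578 = 3067 px.
Bottom-right is two-thirds across and two-thirds down within the safe area.
x = 1135 + 2 × 4041/3 = 1135 + 2694.00 ≈ 3829
y = 491 + 2 × 3067/3 = 491 + 2044.67 ≈ 2536

x = 3829 px, y = 2536 px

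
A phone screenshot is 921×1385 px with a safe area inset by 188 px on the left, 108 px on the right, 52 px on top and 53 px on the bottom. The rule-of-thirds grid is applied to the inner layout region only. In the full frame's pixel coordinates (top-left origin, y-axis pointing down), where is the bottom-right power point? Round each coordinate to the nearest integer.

x = 605 px, y = 905 px

Content width = 921 − 188 − 108 = 625 px; content height = 1385 − 52 − 53 = 1280 px.
Bottom-right is two-thirds across and two-thirds down within the inner layout region.
x = 188 + 2 × 625/3 = 188 + 416.67 ≈ 605
y = 52 + 2 × 1280/3 = 52 + 853.33 ≈ 905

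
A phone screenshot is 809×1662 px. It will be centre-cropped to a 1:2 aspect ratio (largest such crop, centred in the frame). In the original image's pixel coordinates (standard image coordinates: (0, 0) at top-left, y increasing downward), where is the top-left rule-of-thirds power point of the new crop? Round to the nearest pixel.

809/1662 < 1/2, so the 1:2 crop keeps the full width 809 and trims height to 809 × 2/1 = 1618.00 px.
Top offset = (1662 − 1618.00)/2 = 22.00 px; left offset = 0.
Top-left is one-third across and one-third down within the crop:
x = 0.00 + 1 × 809.00/3 ≈ 270; y = 22.00 + 1 × 1618.00/3 ≈ 561.

(270, 561)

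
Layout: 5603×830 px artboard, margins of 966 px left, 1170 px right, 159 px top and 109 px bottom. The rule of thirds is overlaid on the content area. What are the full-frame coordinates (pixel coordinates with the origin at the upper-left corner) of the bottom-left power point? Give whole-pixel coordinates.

Content width = 5603 − 966 − 1170 = 3467 px; content height = 830 − 159 − 109 = 562 px.
Bottom-left is one-third across and two-thirds down within the content area.
x = 966 + 1 × 3467/3 = 966 + 1155.67 ≈ 2122
y = 159 + 2 × 562/3 = 159 + 374.67 ≈ 534

(2122, 534)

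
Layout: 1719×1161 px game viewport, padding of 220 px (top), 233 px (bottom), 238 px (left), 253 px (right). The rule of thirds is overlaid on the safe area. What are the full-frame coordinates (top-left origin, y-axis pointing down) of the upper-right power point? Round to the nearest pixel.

Content width = 1719 − 238 − 253 = 1228 px; content height = 1161 − 220 − 233 = 708 px.
Upper-right is two-thirds across and one-third down within the safe area.
x = 238 + 2 × 1228/3 = 238 + 818.67 ≈ 1057
y = 220 + 1 × 708/3 = 220 + 236.00 ≈ 456

x = 1057 px, y = 456 px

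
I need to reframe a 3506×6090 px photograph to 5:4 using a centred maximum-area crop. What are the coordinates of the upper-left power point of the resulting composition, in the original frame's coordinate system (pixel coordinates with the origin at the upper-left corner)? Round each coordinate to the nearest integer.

3506/6090 < 5/4, so the 5:4 crop keeps the full width 3506 and trims height to 3506 × 4/5 = 2804.80 px.
Top offset = (6090 − 2804.80)/2 = 1642.60 px; left offset = 0.
Upper-left is one-third across and one-third down within the crop:
x = 0.00 + 1 × 3506.00/3 ≈ 1169; y = 1642.60 + 1 × 2804.80/3 ≈ 2578.

x = 1169 px, y = 2578 px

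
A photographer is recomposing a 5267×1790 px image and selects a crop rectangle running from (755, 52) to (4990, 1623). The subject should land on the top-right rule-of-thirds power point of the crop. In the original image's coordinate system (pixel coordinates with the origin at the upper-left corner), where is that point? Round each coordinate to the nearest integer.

(3578, 576)

Crop width = 4990 − 755 = 4235 px; one third is 1411.67 px.
Crop height = 1623 − 52 = 1571 px; one third is 523.67 px.
The top-right point is two-thirds across and one-third down within the crop:
x = 755 + 2 × 1411.67 ≈ 3578; y = 52 + 1 × 523.67 ≈ 576.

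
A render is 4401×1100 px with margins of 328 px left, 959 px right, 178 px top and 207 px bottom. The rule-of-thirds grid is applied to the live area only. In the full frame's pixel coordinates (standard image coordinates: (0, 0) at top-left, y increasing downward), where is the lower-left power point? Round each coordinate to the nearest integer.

Content width = 4401 − 328 − 959 = 3114 px; content height = 1100 − 178 − 207 = 715 px.
Lower-left is one-third across and two-thirds down within the live area.
x = 328 + 1 × 3114/3 = 328 + 1038.00 ≈ 1366
y = 178 + 2 × 715/3 = 178 + 476.67 ≈ 655

x = 1366 px, y = 655 px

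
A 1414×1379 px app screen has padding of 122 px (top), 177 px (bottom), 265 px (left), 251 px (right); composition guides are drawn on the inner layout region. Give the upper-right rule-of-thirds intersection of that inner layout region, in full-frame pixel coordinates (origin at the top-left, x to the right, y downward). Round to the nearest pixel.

(864, 482)

Content width = 1414 − 265 − 251 = 898 px; content height = 1379 − 122 − 177 = 1080 px.
Upper-right is two-thirds across and one-third down within the inner layout region.
x = 265 + 2 × 898/3 = 265 + 598.67 ≈ 864
y = 122 + 1 × 1080/3 = 122 + 360.00 ≈ 482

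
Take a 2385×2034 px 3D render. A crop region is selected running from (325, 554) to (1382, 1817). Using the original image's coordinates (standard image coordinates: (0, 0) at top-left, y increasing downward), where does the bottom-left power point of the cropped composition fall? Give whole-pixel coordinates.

x = 677 px, y = 1396 px

Crop width = 1382 − 325 = 1057 px; one third is 352.33 px.
Crop height = 1817 − 554 = 1263 px; one third is 421.00 px.
The bottom-left point is one-third across and two-thirds down within the crop:
x = 325 + 1 × 352.33 ≈ 677; y = 554 + 2 × 421.00 ≈ 1396.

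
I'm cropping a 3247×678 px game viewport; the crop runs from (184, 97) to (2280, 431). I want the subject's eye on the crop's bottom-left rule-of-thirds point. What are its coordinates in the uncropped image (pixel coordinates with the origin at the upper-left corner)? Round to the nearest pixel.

x = 883 px, y = 320 px

Crop width = 2280 − 184 = 2096 px; one third is 698.67 px.
Crop height = 431 − 97 = 334 px; one third is 111.33 px.
The bottom-left point is one-third across and two-thirds down within the crop:
x = 184 + 1 × 698.67 ≈ 883; y = 97 + 2 × 111.33 ≈ 320.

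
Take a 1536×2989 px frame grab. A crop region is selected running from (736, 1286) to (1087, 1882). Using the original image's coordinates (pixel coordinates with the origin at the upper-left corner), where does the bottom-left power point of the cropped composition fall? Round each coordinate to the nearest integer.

Crop width = 1087 − 736 = 351 px; one third is 117.00 px.
Crop height = 1882 − 1286 = 596 px; one third is 198.67 px.
The bottom-left point is one-third across and two-thirds down within the crop:
x = 736 + 1 × 117.00 ≈ 853; y = 1286 + 2 × 198.67 ≈ 1683.

x = 853 px, y = 1683 px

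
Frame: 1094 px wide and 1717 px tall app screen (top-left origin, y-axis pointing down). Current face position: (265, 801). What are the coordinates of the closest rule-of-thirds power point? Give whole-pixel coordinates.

x = 365 px, y = 572 px

Third lines: x ∈ {365, 729}, y ∈ {572, 1145}.
265 is closer to x = 365; 801 is closer to y = 572.
So the nearest intersection is the upper-left power point.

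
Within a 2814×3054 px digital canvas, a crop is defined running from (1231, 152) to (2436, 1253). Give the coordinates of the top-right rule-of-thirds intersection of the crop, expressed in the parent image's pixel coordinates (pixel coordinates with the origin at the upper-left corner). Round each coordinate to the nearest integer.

x = 2034 px, y = 519 px

Crop width = 2436 − 1231 = 1205 px; one third is 401.67 px.
Crop height = 1253 − 152 = 1101 px; one third is 367.00 px.
The top-right point is two-thirds across and one-third down within the crop:
x = 1231 + 2 × 401.67 ≈ 2034; y = 152 + 1 × 367.00 ≈ 519.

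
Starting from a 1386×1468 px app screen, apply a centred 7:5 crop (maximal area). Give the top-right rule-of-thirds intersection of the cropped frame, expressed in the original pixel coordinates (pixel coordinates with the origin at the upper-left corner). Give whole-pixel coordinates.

(924, 569)

1386/1468 < 7/5, so the 7:5 crop keeps the full width 1386 and trims height to 1386 × 5/7 = 990.00 px.
Top offset = (1468 − 990.00)/2 = 239.00 px; left offset = 0.
Top-right is two-thirds across and one-third down within the crop:
x = 0.00 + 2 × 1386.00/3 ≈ 924; y = 239.00 + 1 × 990.00/3 ≈ 569.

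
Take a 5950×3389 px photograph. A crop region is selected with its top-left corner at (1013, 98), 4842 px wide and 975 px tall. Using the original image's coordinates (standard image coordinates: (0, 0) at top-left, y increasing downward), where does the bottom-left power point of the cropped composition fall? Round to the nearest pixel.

(2627, 748)

One third of the crop width 4842 is 1614.00 px.
One third of the crop height 975 is 325.00 px.
The bottom-left point is one-third across and two-thirds down within the crop:
x = 1013 + 1 × 1614.00 ≈ 2627; y = 98 + 2 × 325.00 ≈ 748.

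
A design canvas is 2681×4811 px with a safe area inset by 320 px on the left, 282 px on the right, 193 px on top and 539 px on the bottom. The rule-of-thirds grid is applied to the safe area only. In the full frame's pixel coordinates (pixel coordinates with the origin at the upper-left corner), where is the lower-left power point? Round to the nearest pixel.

x = 1013 px, y = 2912 px

Content width = 2681 − 320 − 282 = 2079 px; content height = 4811 − 193 − 539 = 4079 px.
Lower-left is one-third across and two-thirds down within the safe area.
x = 320 + 1 × 2079/3 = 320 + 693.00 ≈ 1013
y = 193 + 2 × 4079/3 = 193 + 2719.33 ≈ 2912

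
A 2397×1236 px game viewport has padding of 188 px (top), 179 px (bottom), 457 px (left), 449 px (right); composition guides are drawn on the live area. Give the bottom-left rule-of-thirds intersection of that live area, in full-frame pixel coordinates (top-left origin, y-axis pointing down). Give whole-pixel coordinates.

x = 954 px, y = 767 px

Content width = 2397 − 457 − 449 = 1491 px; content height = 1236 − 188 − 179 = 869 px.
Bottom-left is one-third across and two-thirds down within the live area.
x = 457 + 1 × 1491/3 = 457 + 497.00 ≈ 954
y = 188 + 2 × 869/3 = 188 + 579.33 ≈ 767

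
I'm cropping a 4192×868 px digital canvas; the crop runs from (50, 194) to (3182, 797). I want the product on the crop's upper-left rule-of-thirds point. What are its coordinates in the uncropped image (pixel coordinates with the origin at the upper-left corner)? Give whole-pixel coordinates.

(1094, 395)

Crop width = 3182 − 50 = 3132 px; one third is 1044.00 px.
Crop height = 797 − 194 = 603 px; one third is 201.00 px.
The upper-left point is one-third across and one-third down within the crop:
x = 50 + 1 × 1044.00 ≈ 1094; y = 194 + 1 × 201.00 ≈ 395.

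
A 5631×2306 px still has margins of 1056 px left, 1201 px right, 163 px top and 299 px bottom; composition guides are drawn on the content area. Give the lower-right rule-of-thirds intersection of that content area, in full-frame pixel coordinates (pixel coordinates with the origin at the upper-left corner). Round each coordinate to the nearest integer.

Content width = 5631 − 1056 − 1201 = 3374 px; content height = 2306 − 163 − 299 = 1844 px.
Lower-right is two-thirds across and two-thirds down within the content area.
x = 1056 + 2 × 3374/3 = 1056 + 2249.33 ≈ 3305
y = 163 + 2 × 1844/3 = 163 + 1229.33 ≈ 1392

(3305, 1392)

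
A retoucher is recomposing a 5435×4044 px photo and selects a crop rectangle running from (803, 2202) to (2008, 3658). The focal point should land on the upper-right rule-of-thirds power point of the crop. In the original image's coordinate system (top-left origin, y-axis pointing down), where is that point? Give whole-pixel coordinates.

(1606, 2687)

Crop width = 2008 − 803 = 1205 px; one third is 401.67 px.
Crop height = 3658 − 2202 = 1456 px; one third is 485.33 px.
The upper-right point is two-thirds across and one-third down within the crop:
x = 803 + 2 × 401.67 ≈ 1606; y = 2202 + 1 × 485.33 ≈ 2687.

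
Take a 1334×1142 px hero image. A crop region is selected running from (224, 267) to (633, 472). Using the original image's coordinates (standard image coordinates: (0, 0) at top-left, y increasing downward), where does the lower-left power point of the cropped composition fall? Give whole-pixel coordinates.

(360, 404)

Crop width = 633 − 224 = 409 px; one third is 136.33 px.
Crop height = 472 − 267 = 205 px; one third is 68.33 px.
The lower-left point is one-third across and two-thirds down within the crop:
x = 224 + 1 × 136.33 ≈ 360; y = 267 + 2 × 68.33 ≈ 404.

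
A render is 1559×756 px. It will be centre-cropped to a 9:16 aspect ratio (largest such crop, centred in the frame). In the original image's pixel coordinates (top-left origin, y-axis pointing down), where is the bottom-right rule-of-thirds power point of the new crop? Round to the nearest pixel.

(850, 504)

1559/756 > 9/16, so the 9:16 crop keeps the full height 756 and trims width to 756 × 9/16 = 425.25 px.
Left offset = (1559 − 425.25)/2 = 566.88 px; top offset = 0.
Bottom-right is two-thirds across and two-thirds down within the crop:
x = 566.88 + 2 × 425.25/3 ≈ 850; y = 0.00 + 2 × 756.00/3 ≈ 504.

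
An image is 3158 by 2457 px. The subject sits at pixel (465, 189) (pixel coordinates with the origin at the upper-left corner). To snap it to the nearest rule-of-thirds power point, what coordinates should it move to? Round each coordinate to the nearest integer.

x = 1053 px, y = 819 px

Third lines: x ∈ {1053, 2105}, y ∈ {819, 1638}.
465 is closer to x = 1053; 189 is closer to y = 819.
So the nearest intersection is the upper-left power point.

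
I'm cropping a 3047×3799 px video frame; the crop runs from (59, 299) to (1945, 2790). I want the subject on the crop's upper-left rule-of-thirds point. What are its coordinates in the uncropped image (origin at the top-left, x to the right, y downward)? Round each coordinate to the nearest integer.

Crop width = 1945 − 59 = 1886 px; one third is 628.67 px.
Crop height = 2790 − 299 = 2491 px; one third is 830.33 px.
The upper-left point is one-third across and one-third down within the crop:
x = 59 + 1 × 628.67 ≈ 688; y = 299 + 1 × 830.33 ≈ 1129.

x = 688 px, y = 1129 px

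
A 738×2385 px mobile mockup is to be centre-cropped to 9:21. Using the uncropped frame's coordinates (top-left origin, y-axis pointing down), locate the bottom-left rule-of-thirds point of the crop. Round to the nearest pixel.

738/2385 < 9/21, so the 9:21 crop keeps the full width 738 and trims height to 738 × 21/9 = 1722.00 px.
Top offset = (2385 − 1722.00)/2 = 331.50 px; left offset = 0.
Bottom-left is one-third across and two-thirds down within the crop:
x = 0.00 + 1 × 738.00/3 ≈ 246; y = 331.50 + 2 × 1722.00/3 ≈ 1480.

(246, 1480)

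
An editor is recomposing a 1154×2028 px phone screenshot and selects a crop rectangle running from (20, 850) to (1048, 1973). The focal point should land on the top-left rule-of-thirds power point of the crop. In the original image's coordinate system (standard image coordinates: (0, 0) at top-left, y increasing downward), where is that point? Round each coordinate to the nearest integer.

Crop width = 1048 − 20 = 1028 px; one third is 342.67 px.
Crop height = 1973 − 850 = 1123 px; one third is 374.33 px.
The top-left point is one-third across and one-third down within the crop:
x = 20 + 1 × 342.67 ≈ 363; y = 850 + 1 × 374.33 ≈ 1224.

x = 363 px, y = 1224 px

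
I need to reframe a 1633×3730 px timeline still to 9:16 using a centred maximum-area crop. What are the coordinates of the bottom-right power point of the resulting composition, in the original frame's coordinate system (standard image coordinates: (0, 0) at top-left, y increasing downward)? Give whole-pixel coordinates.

1633/3730 < 9/16, so the 9:16 crop keeps the full width 1633 and trims height to 1633 × 16/9 = 2903.11 px.
Top offset = (3730 − 2903.11)/2 = 413.44 px; left offset = 0.
Bottom-right is two-thirds across and two-thirds down within the crop:
x = 0.00 + 2 × 1633.00/3 ≈ 1089; y = 413.44 + 2 × 2903.11/3 ≈ 2349.

x = 1089 px, y = 2349 px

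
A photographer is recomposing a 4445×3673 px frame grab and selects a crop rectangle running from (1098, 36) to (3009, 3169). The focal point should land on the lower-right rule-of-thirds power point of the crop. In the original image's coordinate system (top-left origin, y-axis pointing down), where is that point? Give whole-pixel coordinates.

Crop width = 3009 − 1098 = 1911 px; one third is 637.00 px.
Crop height = 3169 − 36 = 3133 px; one third is 1044.33 px.
The lower-right point is two-thirds across and two-thirds down within the crop:
x = 1098 + 2 × 637.00 ≈ 2372; y = 36 + 2 × 1044.33 ≈ 2125.

(2372, 2125)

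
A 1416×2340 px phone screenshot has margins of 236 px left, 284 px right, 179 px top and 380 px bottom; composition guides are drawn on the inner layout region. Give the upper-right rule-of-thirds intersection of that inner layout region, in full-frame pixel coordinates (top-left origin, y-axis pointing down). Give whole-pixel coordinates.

x = 833 px, y = 773 px

Content width = 1416 − 236 − 284 = 896 px; content height = 2340 − 179 − 380 = 1781 px.
Upper-right is two-thirds across and one-third down within the inner layout region.
x = 236 + 2 × 896/3 = 236 + 597.33 ≈ 833
y = 179 + 1 × 1781/3 = 179 + 593.67 ≈ 773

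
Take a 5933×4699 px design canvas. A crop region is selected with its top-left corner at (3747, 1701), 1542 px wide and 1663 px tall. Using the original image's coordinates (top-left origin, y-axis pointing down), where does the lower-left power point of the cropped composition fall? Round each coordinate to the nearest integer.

One third of the crop width 1542 is 514.00 px.
One third of the crop height 1663 is 554.33 px.
The lower-left point is one-third across and two-thirds down within the crop:
x = 3747 + 1 × 514.00 ≈ 4261; y = 1701 + 2 × 554.33 ≈ 2810.

(4261, 2810)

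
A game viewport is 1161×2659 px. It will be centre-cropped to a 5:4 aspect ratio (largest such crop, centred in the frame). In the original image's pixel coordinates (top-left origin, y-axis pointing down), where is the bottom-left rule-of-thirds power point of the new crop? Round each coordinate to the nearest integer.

(387, 1484)

1161/2659 < 5/4, so the 5:4 crop keeps the full width 1161 and trims height to 1161 × 4/5 = 928.80 px.
Top offset = (2659 − 928.80)/2 = 865.10 px; left offset = 0.
Bottom-left is one-third across and two-thirds down within the crop:
x = 0.00 + 1 × 1161.00/3 ≈ 387; y = 865.10 + 2 × 928.80/3 ≈ 1484.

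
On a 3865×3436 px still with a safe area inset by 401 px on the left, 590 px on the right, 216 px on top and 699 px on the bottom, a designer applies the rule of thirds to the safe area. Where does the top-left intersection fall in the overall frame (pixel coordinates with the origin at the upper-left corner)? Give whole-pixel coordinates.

Content width = 3865 − 401 − 590 = 2874 px; content height = 3436 − 216 − 699 = 2521 px.
Top-left is one-third across and one-third down within the safe area.
x = 401 + 1 × 2874/3 = 401 + 958.00 ≈ 1359
y = 216 + 1 × 2521/3 = 216 + 840.33 ≈ 1056

x = 1359 px, y = 1056 px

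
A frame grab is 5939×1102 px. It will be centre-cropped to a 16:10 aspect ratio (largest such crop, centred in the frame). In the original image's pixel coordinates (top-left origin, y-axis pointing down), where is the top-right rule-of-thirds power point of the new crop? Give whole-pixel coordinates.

(3263, 367)

5939/1102 > 16/10, so the 16:10 crop keeps the full height 1102 and trims width to 1102 × 16/10 = 1763.20 px.
Left offset = (5939 − 1763.20)/2 = 2087.90 px; top offset = 0.
Top-right is two-thirds across and one-third down within the crop:
x = 2087.90 + 2 × 1763.20/3 ≈ 3263; y = 0.00 + 1 × 1102.00/3 ≈ 367.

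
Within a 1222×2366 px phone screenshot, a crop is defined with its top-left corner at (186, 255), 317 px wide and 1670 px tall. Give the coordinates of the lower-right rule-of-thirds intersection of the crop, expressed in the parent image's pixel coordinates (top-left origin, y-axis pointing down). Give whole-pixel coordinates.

One third of the crop width 317 is 105.67 px.
One third of the crop height 1670 is 556.67 px.
The lower-right point is two-thirds across and two-thirds down within the crop:
x = 186 + 2 × 105.67 ≈ 397; y = 255 + 2 × 556.67 ≈ 1368.

(397, 1368)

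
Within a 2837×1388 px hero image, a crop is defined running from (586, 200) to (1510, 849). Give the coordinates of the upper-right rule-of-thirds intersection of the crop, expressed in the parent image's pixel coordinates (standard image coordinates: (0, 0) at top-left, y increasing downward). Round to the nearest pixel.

(1202, 416)

Crop width = 1510 − 586 = 924 px; one third is 308.00 px.
Crop height = 849 − 200 = 649 px; one third is 216.33 px.
The upper-right point is two-thirds across and one-third down within the crop:
x = 586 + 2 × 308.00 ≈ 1202; y = 200 + 1 × 216.33 ≈ 416.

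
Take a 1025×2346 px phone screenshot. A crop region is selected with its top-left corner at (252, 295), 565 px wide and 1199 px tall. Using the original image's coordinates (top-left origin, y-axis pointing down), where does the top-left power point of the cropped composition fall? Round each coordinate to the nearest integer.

x = 440 px, y = 695 px

One third of the crop width 565 is 188.33 px.
One third of the crop height 1199 is 399.67 px.
The top-left point is one-third across and one-third down within the crop:
x = 252 + 1 × 188.33 ≈ 440; y = 295 + 1 × 399.67 ≈ 695.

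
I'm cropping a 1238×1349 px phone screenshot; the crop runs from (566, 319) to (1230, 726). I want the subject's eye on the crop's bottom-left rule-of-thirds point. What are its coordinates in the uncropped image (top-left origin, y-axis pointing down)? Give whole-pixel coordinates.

Crop width = 1230 − 566 = 664 px; one third is 221.33 px.
Crop height = 726 − 319 = 407 px; one third is 135.67 px.
The bottom-left point is one-third across and two-thirds down within the crop:
x = 566 + 1 × 221.33 ≈ 787; y = 319 + 2 × 135.67 ≈ 590.

(787, 590)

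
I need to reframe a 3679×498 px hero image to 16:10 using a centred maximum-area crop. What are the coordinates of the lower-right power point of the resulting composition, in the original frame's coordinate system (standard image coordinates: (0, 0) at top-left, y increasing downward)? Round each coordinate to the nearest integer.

(1972, 332)

3679/498 > 16/10, so the 16:10 crop keeps the full height 498 and trims width to 498 × 16/10 = 796.80 px.
Left offset = (3679 − 796.80)/2 = 1441.10 px; top offset = 0.
Lower-right is two-thirds across and two-thirds down within the crop:
x = 1441.10 + 2 × 796.80/3 ≈ 1972; y = 0.00 + 2 × 498.00/3 ≈ 332.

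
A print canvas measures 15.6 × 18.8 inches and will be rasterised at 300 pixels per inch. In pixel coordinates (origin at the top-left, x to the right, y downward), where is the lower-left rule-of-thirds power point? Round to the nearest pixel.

In pixels the canvas is 15.6 × 300 = 4680 wide and 18.8 × 300 = 5640 tall.
The lower-left point is one-third across and two-thirds down:
x = 1 × 4680/3 ≈ 1560; y = 2 × 5640/3 ≈ 3760.

(1560, 3760)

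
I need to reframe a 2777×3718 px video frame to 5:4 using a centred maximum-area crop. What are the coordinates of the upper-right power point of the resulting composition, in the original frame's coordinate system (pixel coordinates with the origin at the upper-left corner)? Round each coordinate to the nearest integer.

2777/3718 < 5/4, so the 5:4 crop keeps the full width 2777 and trims height to 2777 × 4/5 = 2221.60 px.
Top offset = (3718 − 2221.60)/2 = 748.20 px; left offset = 0.
Upper-right is two-thirds across and one-third down within the crop:
x = 0.00 + 2 × 2777.00/3 ≈ 1851; y = 748.20 + 1 × 2221.60/3 ≈ 1489.

(1851, 1489)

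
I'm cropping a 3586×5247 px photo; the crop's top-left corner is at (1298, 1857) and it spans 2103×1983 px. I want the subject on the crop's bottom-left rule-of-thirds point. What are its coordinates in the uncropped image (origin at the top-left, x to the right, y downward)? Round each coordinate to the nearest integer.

One third of the crop width 2103 is 701.00 px.
One third of the crop height 1983 is 661.00 px.
The bottom-left point is one-third across and two-thirds down within the crop:
x = 1298 + 1 × 701.00 ≈ 1999; y = 1857 + 2 × 661.00 ≈ 3179.

x = 1999 px, y = 3179 px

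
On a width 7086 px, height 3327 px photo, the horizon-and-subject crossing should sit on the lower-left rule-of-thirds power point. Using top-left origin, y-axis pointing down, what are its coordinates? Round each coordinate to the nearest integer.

The lower-left point sits one-third of the way across and two-thirds of the way down.
x = 1 × 7086/3 ≈ 2362; y = 2 × 3327/3 ≈ 2218.

x = 2362 px, y = 2218 px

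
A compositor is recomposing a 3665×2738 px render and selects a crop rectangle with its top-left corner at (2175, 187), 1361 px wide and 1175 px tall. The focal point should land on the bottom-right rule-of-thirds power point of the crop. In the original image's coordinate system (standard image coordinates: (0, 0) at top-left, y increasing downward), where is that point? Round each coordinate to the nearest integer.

One third of the crop width 1361 is 453.67 px.
One third of the crop height 1175 is 391.67 px.
The bottom-right point is two-thirds across and two-thirds down within the crop:
x = 2175 + 2 × 453.67 ≈ 3082; y = 187 + 2 × 391.67 ≈ 970.

x = 3082 px, y = 970 px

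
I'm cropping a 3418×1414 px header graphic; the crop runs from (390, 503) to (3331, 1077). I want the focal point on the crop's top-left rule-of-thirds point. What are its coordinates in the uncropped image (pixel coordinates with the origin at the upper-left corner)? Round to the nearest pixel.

Crop width = 3331 − 390 = 2941 px; one third is 980.33 px.
Crop height = 1077 − 503 = 574 px; one third is 191.33 px.
The top-left point is one-third across and one-third down within the crop:
x = 390 + 1 × 980.33 ≈ 1370; y = 503 + 1 × 191.33 ≈ 694.

(1370, 694)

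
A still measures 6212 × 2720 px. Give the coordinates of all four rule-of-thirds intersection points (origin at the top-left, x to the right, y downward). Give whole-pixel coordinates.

One third of 6212 is 2070.67; one third of 2720 is 906.67.
Vertical third lines at x = 2071 and x = 4141; horizontal third lines at y = 907 and y = 1813.

(2071, 907), (4141, 907), (2071, 1813), (4141, 1813)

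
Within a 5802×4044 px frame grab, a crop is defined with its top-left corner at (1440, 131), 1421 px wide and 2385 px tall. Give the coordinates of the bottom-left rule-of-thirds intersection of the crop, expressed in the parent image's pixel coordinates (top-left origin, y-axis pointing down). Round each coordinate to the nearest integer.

x = 1914 px, y = 1721 px

One third of the crop width 1421 is 473.67 px.
One third of the crop height 2385 is 795.00 px.
The bottom-left point is one-third across and two-thirds down within the crop:
x = 1440 + 1 × 473.67 ≈ 1914; y = 131 + 2 × 795.00 ≈ 1721.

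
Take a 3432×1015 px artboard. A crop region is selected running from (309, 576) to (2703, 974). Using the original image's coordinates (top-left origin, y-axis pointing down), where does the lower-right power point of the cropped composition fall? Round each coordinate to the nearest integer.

x = 1905 px, y = 841 px

Crop width = 2703 − 309 = 2394 px; one third is 798.00 px.
Crop height = 974 − 576 = 398 px; one third is 132.67 px.
The lower-right point is two-thirds across and two-thirds down within the crop:
x = 309 + 2 × 798.00 ≈ 1905; y = 576 + 2 × 132.67 ≈ 841.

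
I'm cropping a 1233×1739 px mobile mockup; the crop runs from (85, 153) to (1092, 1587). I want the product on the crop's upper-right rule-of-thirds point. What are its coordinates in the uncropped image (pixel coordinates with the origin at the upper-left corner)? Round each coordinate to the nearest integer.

Crop width = 1092 − 85 = 1007 px; one third is 335.67 px.
Crop height = 1587 − 153 = 1434 px; one third is 478.00 px.
The upper-right point is two-thirds across and one-third down within the crop:
x = 85 + 2 × 335.67 ≈ 756; y = 153 + 1 × 478.00 ≈ 631.

x = 756 px, y = 631 px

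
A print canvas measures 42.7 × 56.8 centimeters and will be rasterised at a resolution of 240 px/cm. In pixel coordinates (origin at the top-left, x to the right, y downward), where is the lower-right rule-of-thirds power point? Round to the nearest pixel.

(6832, 9088)

In pixels the canvas is 42.7 × 240 = 10248 wide and 56.8 × 240 = 13632 tall.
The lower-right point is two-thirds across and two-thirds down:
x = 2 × 10248/3 ≈ 6832; y = 2 × 13632/3 ≈ 9088.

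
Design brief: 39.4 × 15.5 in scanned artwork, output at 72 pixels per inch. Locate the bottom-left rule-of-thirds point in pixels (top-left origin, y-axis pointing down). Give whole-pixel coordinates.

In pixels the canvas is 39.4 × 72 = 2836.8 wide and 15.5 × 72 = 1116 tall.
The bottom-left point is one-third across and two-thirds down:
x = 1 × 2836.8/3 ≈ 946; y = 2 × 1116/3 ≈ 744.

(946, 744)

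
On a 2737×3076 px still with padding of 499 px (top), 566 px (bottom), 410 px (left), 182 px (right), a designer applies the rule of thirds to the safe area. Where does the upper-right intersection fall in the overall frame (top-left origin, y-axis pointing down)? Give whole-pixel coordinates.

x = 1840 px, y = 1169 px

Content width = 2737 − 410 − 182 = 2145 px; content height = 3076 − 499 − 566 = 2011 px.
Upper-right is two-thirds across and one-third down within the safe area.
x = 410 + 2 × 2145/3 = 410 + 1430.00 ≈ 1840
y = 499 + 1 × 2011/3 = 499 + 670.33 ≈ 1169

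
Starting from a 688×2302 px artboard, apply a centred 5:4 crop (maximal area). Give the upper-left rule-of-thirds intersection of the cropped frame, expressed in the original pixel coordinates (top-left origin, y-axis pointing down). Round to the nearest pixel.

x = 229 px, y = 1059 px

688/2302 < 5/4, so the 5:4 crop keeps the full width 688 and trims height to 688 × 4/5 = 550.40 px.
Top offset = (2302 − 550.40)/2 = 875.80 px; left offset = 0.
Upper-left is one-third across and one-third down within the crop:
x = 0.00 + 1 × 688.00/3 ≈ 229; y = 875.80 + 1 × 550.40/3 ≈ 1059.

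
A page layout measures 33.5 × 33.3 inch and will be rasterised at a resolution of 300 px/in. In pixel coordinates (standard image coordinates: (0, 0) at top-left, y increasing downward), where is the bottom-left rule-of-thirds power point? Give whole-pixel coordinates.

In pixels the canvas is 33.5 × 300 = 10050 wide and 33.3 × 300 = 9990 tall.
The bottom-left point is one-third across and two-thirds down:
x = 1 × 10050/3 ≈ 3350; y = 2 × 9990/3 ≈ 6660.

x = 3350 px, y = 6660 px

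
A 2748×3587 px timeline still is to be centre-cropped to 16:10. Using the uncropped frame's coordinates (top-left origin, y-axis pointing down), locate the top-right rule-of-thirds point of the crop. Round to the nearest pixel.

x = 1832 px, y = 1507 px

2748/3587 < 16/10, so the 16:10 crop keeps the full width 2748 and trims height to 2748 × 10/16 = 1717.50 px.
Top offset = (3587 − 1717.50)/2 = 934.75 px; left offset = 0.
Top-right is two-thirds across and one-third down within the crop:
x = 0.00 + 2 × 2748.00/3 ≈ 1832; y = 934.75 + 1 × 1717.50/3 ≈ 1507.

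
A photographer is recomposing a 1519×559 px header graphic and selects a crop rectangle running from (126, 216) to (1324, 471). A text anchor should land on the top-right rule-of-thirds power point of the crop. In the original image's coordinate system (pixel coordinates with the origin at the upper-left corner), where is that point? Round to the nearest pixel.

x = 925 px, y = 301 px

Crop width = 1324 − 126 = 1198 px; one third is 399.33 px.
Crop height = 471 − 216 = 255 px; one third is 85.00 px.
The top-right point is two-thirds across and one-third down within the crop:
x = 126 + 2 × 399.33 ≈ 925; y = 216 + 1 × 85.00 ≈ 301.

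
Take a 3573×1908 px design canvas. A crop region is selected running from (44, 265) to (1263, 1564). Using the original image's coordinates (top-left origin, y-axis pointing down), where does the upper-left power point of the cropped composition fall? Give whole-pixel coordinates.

Crop width = 1263 − 44 = 1219 px; one third is 406.33 px.
Crop height = 1564 − 265 = 1299 px; one third is 433.00 px.
The upper-left point is one-third across and one-third down within the crop:
x = 44 + 1 × 406.33 ≈ 450; y = 265 + 1 × 433.00 ≈ 698.

(450, 698)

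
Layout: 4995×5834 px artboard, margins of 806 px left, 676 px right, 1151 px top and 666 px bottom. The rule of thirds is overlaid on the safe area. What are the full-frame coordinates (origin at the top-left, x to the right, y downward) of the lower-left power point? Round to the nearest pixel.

Content width = 4995 − 806 − 676 = 3513 px; content height = 5834 − 1151 − 666 = 4017 px.
Lower-left is one-third across and two-thirds down within the safe area.
x = 806 + 1 × 3513/3 = 806 + 1171.00 ≈ 1977
y = 1151 + 2 × 4017/3 = 1151 + 2678.00 ≈ 3829

x = 1977 px, y = 3829 px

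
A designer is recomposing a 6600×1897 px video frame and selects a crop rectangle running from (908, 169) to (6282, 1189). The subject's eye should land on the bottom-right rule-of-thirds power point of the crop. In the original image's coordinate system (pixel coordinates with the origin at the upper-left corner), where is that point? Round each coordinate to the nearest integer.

Crop width = 6282 − 908 = 5374 px; one third is 1791.33 px.
Crop height = 1189 − 169 = 1020 px; one third is 340.00 px.
The bottom-right point is two-thirds across and two-thirds down within the crop:
x = 908 + 2 × 1791.33 ≈ 4491; y = 169 + 2 × 340.00 ≈ 849.

(4491, 849)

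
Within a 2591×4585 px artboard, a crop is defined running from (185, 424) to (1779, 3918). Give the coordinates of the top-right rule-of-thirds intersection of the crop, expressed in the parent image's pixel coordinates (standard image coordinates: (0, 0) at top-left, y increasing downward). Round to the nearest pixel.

x = 1248 px, y = 1589 px

Crop width = 1779 − 185 = 1594 px; one third is 531.33 px.
Crop height = 3918 − 424 = 3494 px; one third is 1164.67 px.
The top-right point is two-thirds across and one-third down within the crop:
x = 185 + 2 × 531.33 ≈ 1248; y = 424 + 1 × 1164.67 ≈ 1589.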